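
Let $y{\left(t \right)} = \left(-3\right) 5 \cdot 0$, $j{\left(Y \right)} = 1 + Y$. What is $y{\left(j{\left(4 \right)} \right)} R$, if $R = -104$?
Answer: $0$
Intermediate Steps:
$y{\left(t \right)} = 0$ ($y{\left(t \right)} = \left(-15\right) 0 = 0$)
$y{\left(j{\left(4 \right)} \right)} R = 0 \left(-104\right) = 0$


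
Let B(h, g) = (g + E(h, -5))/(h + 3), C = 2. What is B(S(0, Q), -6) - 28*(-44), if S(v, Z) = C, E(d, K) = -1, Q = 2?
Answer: 6153/5 ≈ 1230.6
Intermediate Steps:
S(v, Z) = 2
B(h, g) = (-1 + g)/(3 + h) (B(h, g) = (g - 1)/(h + 3) = (-1 + g)/(3 + h))
B(S(0, Q), -6) - 28*(-44) = (-1 - 6)/(3 + 2) - 28*(-44) = -7/5 + 1232 = 6153/5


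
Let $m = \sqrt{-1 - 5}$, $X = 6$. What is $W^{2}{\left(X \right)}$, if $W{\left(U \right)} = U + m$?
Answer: $\left(6 + i \sqrt{6}\right)^{2} \approx 30.0 + 29.394 i$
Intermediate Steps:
$m = i \sqrt{6}$ ($m = \sqrt{-6} = i \sqrt{6} \approx 2.4495 i$)
$W{\left(U \right)} = U + i \sqrt{6}$
$W^{2}{\left(X \right)} = \left(6 + i \sqrt{6}\right)^{2}$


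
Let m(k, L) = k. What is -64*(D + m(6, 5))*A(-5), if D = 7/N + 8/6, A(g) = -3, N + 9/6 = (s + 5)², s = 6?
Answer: 339200/239 ≈ 1419.2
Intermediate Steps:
N = 239/2 (N = -3/2 + (6 + 5)² = -3/2 + 11² = -3/2 + 121 = 239/2 ≈ 119.50)
D = 998/717 (D = 7/(239/2) + 8/6 = 7*(2/239) + 8*(⅙) = 14/239 + 4/3 = 998/717 ≈ 1.3919)
-64*(D + m(6, 5))*A(-5) = -64*(998/717 + 6)*(-3) = -339200*(-3)/717 = -64*(-5300/239) = 339200/239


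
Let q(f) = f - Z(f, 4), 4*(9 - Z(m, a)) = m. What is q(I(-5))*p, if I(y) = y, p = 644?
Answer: -9821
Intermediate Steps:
Z(m, a) = 9 - m/4
q(f) = -9 + 5*f/4 (q(f) = f - (9 - f/4) = f + (-9 + f/4) = -9 + 5*f/4)
q(I(-5))*p = (-9 + (5/4)*(-5))*644 = (-9 - 25/4)*644 = -61/4*644 = -9821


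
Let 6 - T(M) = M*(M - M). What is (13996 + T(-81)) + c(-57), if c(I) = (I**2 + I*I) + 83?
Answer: 20583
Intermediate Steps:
c(I) = 83 + 2*I**2 (c(I) = (I**2 + I**2) + 83 = 2*I**2 + 83 = 83 + 2*I**2)
T(M) = 6 (T(M) = 6 - M*(M - M) = 6 - M*0 = 6 - 1*0 = 6 + 0 = 6)
(13996 + T(-81)) + c(-57) = (13996 + 6) + (83 + 2*(-57)**2) = 14002 + (83 + 2*3249) = 14002 + (83 + 6498) = 14002 + 6581 = 20583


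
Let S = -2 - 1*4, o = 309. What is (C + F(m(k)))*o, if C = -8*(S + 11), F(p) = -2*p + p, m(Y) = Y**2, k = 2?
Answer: -13596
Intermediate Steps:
S = -6 (S = -2 - 4 = -6)
F(p) = -p
C = -40 (C = -8*(-6 + 11) = -8*5 = -40)
(C + F(m(k)))*o = (-40 - 1*2**2)*309 = (-40 - 1*4)*309 = (-40 - 4)*309 = -44*309 = -13596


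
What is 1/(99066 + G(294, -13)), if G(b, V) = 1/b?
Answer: 294/29125405 ≈ 1.0094e-5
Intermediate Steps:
1/(99066 + G(294, -13)) = 1/(99066 + 1/294) = 1/(29125405/294) = 294/29125405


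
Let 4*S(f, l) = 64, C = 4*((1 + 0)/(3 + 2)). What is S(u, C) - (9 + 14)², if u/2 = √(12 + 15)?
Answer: -513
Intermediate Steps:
u = 6*√3 (u = 2*√(12 + 15) = 2*√27 = 2*(3*√3) = 6*√3 ≈ 10.392)
C = ⅘ (C = 4*(1/5) = 4*(1*(⅕)) = 4*(⅕) = ⅘ ≈ 0.80000)
S(f, l) = 16 (S(f, l) = (¼)*64 = 16)
S(u, C) - (9 + 14)² = 16 - (9 + 14)² = 16 - 1*23² = 16 - 1*529 = 16 - 529 = -513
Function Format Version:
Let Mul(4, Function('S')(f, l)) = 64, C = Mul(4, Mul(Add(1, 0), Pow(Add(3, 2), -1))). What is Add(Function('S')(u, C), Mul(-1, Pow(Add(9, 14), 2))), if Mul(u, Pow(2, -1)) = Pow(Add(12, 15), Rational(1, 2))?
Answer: -513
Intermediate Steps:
u = Mul(6, Pow(3, Rational(1, 2))) (u = Mul(2, Pow(Add(12, 15), Rational(1, 2))) = Mul(2, Pow(27, Rational(1, 2))) = Mul(2, Mul(3, Pow(3, Rational(1, 2)))) = Mul(6, Pow(3, Rational(1, 2))) ≈ 10.392)
C = Rational(4, 5) (C = Mul(4, Mul(1, Pow(5, -1))) = Mul(4, Mul(1, Rational(1, 5))) = Mul(4, Rational(1, 5)) = Rational(4, 5) ≈ 0.80000)
Function('S')(f, l) = 16 (Function('S')(f, l) = Mul(Rational(1, 4), 64) = 16)
Add(Function('S')(u, C), Mul(-1, Pow(Add(9, 14), 2))) = Add(16, Mul(-1, Pow(Add(9, 14), 2))) = Add(16, Mul(-1, Pow(23, 2))) = Add(16, Mul(-1, 529)) = Add(16, -529) = -513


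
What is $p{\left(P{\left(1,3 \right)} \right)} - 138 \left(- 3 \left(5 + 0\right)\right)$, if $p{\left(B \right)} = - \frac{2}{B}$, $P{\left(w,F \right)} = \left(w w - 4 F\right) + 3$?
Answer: $\frac{8281}{4} \approx 2070.3$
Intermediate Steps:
$P{\left(w,F \right)} = 3 + w^{2} - 4 F$ ($P{\left(w,F \right)} = \left(w^{2} - 4 F\right) + 3 = 3 + w^{2} - 4 F$)
$p{\left(P{\left(1,3 \right)} \right)} - 138 \left(- 3 \left(5 + 0\right)\right) = - \frac{2}{3 + 1^{2} - 12} - 138 \left(- 3 \left(5 + 0\right)\right) = - \frac{2}{3 + 1 - 12} - 138 \left(\left(-3\right) 5\right) = - \frac{2}{-8} - -2070 = \left(-2\right) \left(- \frac{1}{8}\right) + 2070 = \frac{1}{4} + 2070 = \frac{8281}{4}$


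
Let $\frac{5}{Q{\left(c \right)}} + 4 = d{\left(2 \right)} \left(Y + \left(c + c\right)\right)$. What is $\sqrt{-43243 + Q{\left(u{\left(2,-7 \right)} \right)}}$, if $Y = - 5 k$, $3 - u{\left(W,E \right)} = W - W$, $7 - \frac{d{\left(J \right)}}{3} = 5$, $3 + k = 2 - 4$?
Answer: $\frac{3 i \sqrt{159153358}}{182} \approx 207.95 i$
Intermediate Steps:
$k = -5$ ($k = -3 + \left(2 - 4\right) = -3 - 2 = -5$)
$d{\left(J \right)} = 6$ ($d{\left(J \right)} = 21 - 15 = 6$)
$u{\left(W,E \right)} = 3$ ($u{\left(W,E \right)} = 3 - \left(W - W\right) = 3 - 0 = 3 + 0 = 3$)
$Y = 25$ ($Y = \left(-5\right) \left(-5\right) = 25$)
$Q{\left(c \right)} = \frac{5}{146 + 12 c}$ ($Q{\left(c \right)} = \frac{5}{-4 + 6 \left(25 + \left(c + c\right)\right)} = \frac{5}{-4 + 6 \left(25 + 2 c\right)} = \frac{5}{-4 + \left(150 + 12 c\right)} = \frac{5}{146 + 12 c}$)
$\sqrt{-43243 + Q{\left(u{\left(2,-7 \right)} \right)}} = \sqrt{-43243 + \frac{5}{2 \left(73 + 6 \cdot 3\right)}} = \sqrt{-43243 + \frac{5}{2 \left(73 + 18\right)}} = \sqrt{-43243 + \frac{5}{2 \cdot 91}} = \sqrt{-43243 + \frac{5}{2} \cdot \frac{1}{91}} = \sqrt{-43243 + \frac{5}{182}} = \sqrt{- \frac{7870221}{182}} = \frac{3 i \sqrt{159153358}}{182}$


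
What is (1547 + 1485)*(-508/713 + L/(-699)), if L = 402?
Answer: -648562992/166129 ≈ -3904.0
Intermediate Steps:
(1547 + 1485)*(-508/713 + L/(-699)) = (1547 + 1485)*(-508/713 + 402/(-699)) = 3032*(-508*1/713 + 402*(-1/699)) = 3032*(-508/713 - 134/233) = 3032*(-213906/166129) = -648562992/166129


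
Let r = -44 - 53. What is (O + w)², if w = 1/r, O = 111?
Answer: 115906756/9409 ≈ 12319.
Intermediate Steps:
r = -97
w = -1/97 (w = 1/(-97) = -1/97 ≈ -0.010309)
(O + w)² = (111 - 1/97)² = (10766/97)² = 115906756/9409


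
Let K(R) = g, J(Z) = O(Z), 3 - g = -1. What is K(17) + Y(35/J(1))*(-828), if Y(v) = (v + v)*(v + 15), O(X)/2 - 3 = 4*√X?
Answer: -72446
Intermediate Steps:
g = 4 (g = 3 - 1*(-1) = 3 + 1 = 4)
O(X) = 6 + 8*√X (O(X) = 6 + 2*(4*√X) = 6 + 8*√X)
J(Z) = 6 + 8*√Z
Y(v) = 2*v*(15 + v) (Y(v) = (2*v)*(15 + v) = 2*v*(15 + v))
K(R) = 4
K(17) + Y(35/J(1))*(-828) = 4 + (2*(35/(6 + 8*√1))*(15 + 35/(6 + 8*√1)))*(-828) = 4 + (2*(35/(6 + 8*1))*(15 + 35/(6 + 8*1)))*(-828) = 4 + (2*(35/(6 + 8))*(15 + 35/(6 + 8)))*(-828) = 4 + (2*(35/14)*(15 + 35/14))*(-828) = 4 + (2*(35*(1/14))*(15 + 35*(1/14)))*(-828) = 4 + (2*(5/2)*(15 + 5/2))*(-828) = 4 + (2*(5/2)*(35/2))*(-828) = 4 + (175/2)*(-828) = 4 - 72450 = -72446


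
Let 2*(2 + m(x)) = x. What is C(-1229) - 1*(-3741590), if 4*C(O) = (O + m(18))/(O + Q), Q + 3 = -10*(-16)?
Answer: 8021969571/2144 ≈ 3.7416e+6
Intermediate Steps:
m(x) = -2 + x/2
Q = 157 (Q = -3 - 10*(-16) = -3 + 160 = 157)
C(O) = (7 + O)/(4*(157 + O)) (C(O) = ((O + (-2 + (1/2)*18))/(O + 157))/4 = ((O + (-2 + 9))/(157 + O))/4 = ((O + 7)/(157 + O))/4 = ((7 + O)/(157 + O))/4 = (7 + O)/(4*(157 + O)))
C(-1229) - 1*(-3741590) = (7 - 1229)/(4*(157 - 1229)) - 1*(-3741590) = (1/4)*(-1222)/(-1072) + 3741590 = (1/4)*(-1/1072)*(-1222) + 3741590 = 611/2144 + 3741590 = 8021969571/2144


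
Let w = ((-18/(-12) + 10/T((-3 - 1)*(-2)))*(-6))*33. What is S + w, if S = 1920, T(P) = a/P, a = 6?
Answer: -1017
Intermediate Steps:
T(P) = 6/P
w = -2937 (w = ((-18/(-12) + 10/((6/(((-3 - 1)*(-2))))))*(-6))*33 = ((-18*(-1/12) + 10/((6/((-4*(-2))))))*(-6))*33 = ((3/2 + 10/((6/8)))*(-6))*33 = ((3/2 + 10/((6*(1/8))))*(-6))*33 = ((3/2 + 10/(3/4))*(-6))*33 = ((3/2 + 10*(4/3))*(-6))*33 = ((3/2 + 40/3)*(-6))*33 = ((89/6)*(-6))*33 = -89*33 = -2937)
S + w = 1920 - 2937 = -1017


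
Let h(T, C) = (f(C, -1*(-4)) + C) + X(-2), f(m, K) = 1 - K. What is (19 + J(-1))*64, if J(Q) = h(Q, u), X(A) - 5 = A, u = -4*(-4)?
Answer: 2240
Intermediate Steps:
u = 16
X(A) = 5 + A
h(T, C) = C (h(T, C) = ((1 - (-1)*(-4)) + C) + (5 - 2) = ((1 - 1*4) + C) + 3 = ((1 - 4) + C) + 3 = (-3 + C) + 3 = C)
J(Q) = 16
(19 + J(-1))*64 = (19 + 16)*64 = 35*64 = 2240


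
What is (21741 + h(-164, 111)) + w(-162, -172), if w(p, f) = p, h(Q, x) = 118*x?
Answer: 34677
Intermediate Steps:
(21741 + h(-164, 111)) + w(-162, -172) = (21741 + 118*111) - 162 = (21741 + 13098) - 162 = 34839 - 162 = 34677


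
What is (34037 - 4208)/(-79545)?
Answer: -9943/26515 ≈ -0.37500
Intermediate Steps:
(34037 - 4208)/(-79545) = 29829*(-1/79545) = -9943/26515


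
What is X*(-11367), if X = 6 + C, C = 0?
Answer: -68202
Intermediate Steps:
X = 6 (X = 6 + 0 = 6)
X*(-11367) = 6*(-11367) = -68202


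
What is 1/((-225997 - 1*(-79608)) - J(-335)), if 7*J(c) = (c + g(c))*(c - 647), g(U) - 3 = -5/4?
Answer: -14/2703949 ≈ -5.1776e-6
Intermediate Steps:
g(U) = 7/4 (g(U) = 3 - 5/4 = 7/4)
J(c) = (-647 + c)*(7/4 + c)/7 (J(c) = ((c + 7/4)*(c - 647))/7 = ((7/4 + c)*(-647 + c))/7 = ((-647 + c)*(7/4 + c))/7 = (-647 + c)*(7/4 + c)/7)
1/((-225997 - 1*(-79608)) - J(-335)) = 1/((-225997 - 1*(-79608)) - (-647/4 - 2581/28*(-335) + (1/7)*(-335)**2)) = 1/((-225997 + 79608) - (-647/4 + 864635/28 + (1/7)*112225)) = 1/(-146389 - (-647/4 + 864635/28 + 112225/7)) = 1/(-146389 - 1*654503/14) = 1/(-146389 - 654503/14) = 1/(-2703949/14) = -14/2703949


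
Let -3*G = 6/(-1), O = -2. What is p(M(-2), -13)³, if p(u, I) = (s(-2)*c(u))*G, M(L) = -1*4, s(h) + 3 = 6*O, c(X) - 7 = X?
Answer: -729000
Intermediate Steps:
c(X) = 7 + X
s(h) = -15 (s(h) = -3 + 6*(-2) = -3 - 12 = -15)
M(L) = -4
G = 2 (G = -2/(-1) = -2*(-1) = -⅓*(-6) = 2)
p(u, I) = -210 - 30*u (p(u, I) = -15*(7 + u)*2 = (-105 - 15*u)*2 = -210 - 30*u)
p(M(-2), -13)³ = (-210 - 30*(-4))³ = (-210 + 120)³ = (-90)³ = -729000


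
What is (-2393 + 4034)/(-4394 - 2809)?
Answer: -547/2401 ≈ -0.22782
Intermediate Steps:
(-2393 + 4034)/(-4394 - 2809) = 1641/(-7203) = 1641*(-1/7203) = -547/2401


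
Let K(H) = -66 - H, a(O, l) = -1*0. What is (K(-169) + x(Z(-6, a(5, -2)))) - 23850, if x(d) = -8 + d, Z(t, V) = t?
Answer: -23761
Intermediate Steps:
a(O, l) = 0
(K(-169) + x(Z(-6, a(5, -2)))) - 23850 = ((-66 - 1*(-169)) + (-8 - 6)) - 23850 = ((-66 + 169) - 14) - 23850 = (103 - 14) - 23850 = 89 - 23850 = -23761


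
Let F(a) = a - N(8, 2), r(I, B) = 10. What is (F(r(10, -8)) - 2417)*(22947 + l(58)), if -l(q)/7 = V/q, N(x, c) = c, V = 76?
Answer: -1602459573/29 ≈ -5.5257e+7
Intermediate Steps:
l(q) = -532/q
F(a) = -2 + a (F(a) = a - 1*2 = a - 2 = -2 + a)
(F(r(10, -8)) - 2417)*(22947 + l(58)) = ((-2 + 10) - 2417)*(22947 - 532/58) = (8 - 2417)*(22947 - 532*1/58) = -2409*(22947 - 266/29) = -2409*665197/29 = -1602459573/29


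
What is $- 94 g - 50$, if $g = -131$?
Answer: $12264$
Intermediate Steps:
$- 94 g - 50 = \left(-94\right) \left(-131\right) - 50 = 12314 - 50 = 12264$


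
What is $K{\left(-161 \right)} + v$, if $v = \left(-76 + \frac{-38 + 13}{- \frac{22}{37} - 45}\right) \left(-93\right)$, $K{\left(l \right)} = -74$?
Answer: $\frac{11712853}{1687} \approx 6943.0$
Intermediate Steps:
$v = \frac{11837691}{1687}$ ($v = \left(-76 - \frac{25}{\left(-22\right) \frac{1}{37} - 45}\right) \left(-93\right) = \left(-76 - \frac{25}{- \frac{22}{37} - 45}\right) \left(-93\right) = \left(-76 - \frac{25}{- \frac{1687}{37}}\right) \left(-93\right) = \left(-76 - - \frac{925}{1687}\right) \left(-93\right) = \left(-76 + \frac{925}{1687}\right) \left(-93\right) = \left(- \frac{127287}{1687}\right) \left(-93\right) = \frac{11837691}{1687} \approx 7017.0$)
$K{\left(-161 \right)} + v = -74 + \frac{11837691}{1687} = \frac{11712853}{1687}$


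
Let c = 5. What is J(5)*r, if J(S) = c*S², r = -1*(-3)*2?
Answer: 750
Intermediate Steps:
r = 6 (r = 3*2 = 6)
J(S) = 5*S²
J(5)*r = (5*5²)*6 = (5*25)*6 = 125*6 = 750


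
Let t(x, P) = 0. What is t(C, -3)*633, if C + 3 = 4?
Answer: 0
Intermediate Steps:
C = 1 (C = -3 + 4 = 1)
t(C, -3)*633 = 0*633 = 0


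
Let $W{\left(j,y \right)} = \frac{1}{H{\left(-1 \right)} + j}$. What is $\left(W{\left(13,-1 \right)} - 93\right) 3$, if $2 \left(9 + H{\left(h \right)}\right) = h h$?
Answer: $- \frac{835}{3} \approx -278.33$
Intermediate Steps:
$H{\left(h \right)} = -9 + \frac{h^{2}}{2}$ ($H{\left(h \right)} = -9 + \frac{h h}{2} = -9 + \frac{h^{2}}{2}$)
$W{\left(j,y \right)} = \frac{1}{- \frac{17}{2} + j}$ ($W{\left(j,y \right)} = \frac{1}{\left(-9 + \frac{\left(-1\right)^{2}}{2}\right) + j} = \frac{1}{\left(-9 + \frac{1}{2} \cdot 1\right) + j} = \frac{1}{\left(-9 + \frac{1}{2}\right) + j} = \frac{1}{- \frac{17}{2} + j}$)
$\left(W{\left(13,-1 \right)} - 93\right) 3 = \left(\frac{2}{-17 + 2 \cdot 13} - 93\right) 3 = \left(\frac{2}{-17 + 26} - 93\right) 3 = \left(\frac{2}{9} - 93\right) 3 = \left(- \frac{835}{9}\right) 3 = - \frac{835}{3}$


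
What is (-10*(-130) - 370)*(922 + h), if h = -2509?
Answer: -1475910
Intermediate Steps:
(-10*(-130) - 370)*(922 + h) = (-10*(-130) - 370)*(922 - 2509) = (1300 - 370)*(-1587) = 930*(-1587) = -1475910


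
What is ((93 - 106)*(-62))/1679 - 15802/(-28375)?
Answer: 49401808/47641625 ≈ 1.0369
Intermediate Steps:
((93 - 106)*(-62))/1679 - 15802/(-28375) = -13*(-62)*(1/1679) - 15802*(-1/28375) = 806*(1/1679) + 15802/28375 = 806/1679 + 15802/28375 = 49401808/47641625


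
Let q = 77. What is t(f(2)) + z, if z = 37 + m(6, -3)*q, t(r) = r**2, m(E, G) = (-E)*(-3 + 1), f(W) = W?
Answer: 965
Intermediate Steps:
m(E, G) = 2*E (m(E, G) = -E*(-2) = 2*E)
z = 961 (z = 37 + (2*6)*77 = 37 + 12*77 = 37 + 924 = 961)
t(f(2)) + z = 2**2 + 961 = 4 + 961 = 965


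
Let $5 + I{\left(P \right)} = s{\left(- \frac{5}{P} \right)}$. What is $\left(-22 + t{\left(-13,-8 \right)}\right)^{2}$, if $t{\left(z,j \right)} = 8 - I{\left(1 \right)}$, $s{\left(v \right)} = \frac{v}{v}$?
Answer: $100$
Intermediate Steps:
$s{\left(v \right)} = 1$
$I{\left(P \right)} = -4$ ($I{\left(P \right)} = -5 + 1 = -4$)
$t{\left(z,j \right)} = 12$ ($t{\left(z,j \right)} = 8 - -4 = 8 + 4 = 12$)
$\left(-22 + t{\left(-13,-8 \right)}\right)^{2} = \left(-22 + 12\right)^{2} = \left(-10\right)^{2} = 100$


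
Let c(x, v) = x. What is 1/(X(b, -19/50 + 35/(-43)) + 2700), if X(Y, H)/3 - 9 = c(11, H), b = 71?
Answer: 1/2760 ≈ 0.00036232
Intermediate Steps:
X(Y, H) = 60 (X(Y, H) = 27 + 3*11 = 27 + 33 = 60)
1/(X(b, -19/50 + 35/(-43)) + 2700) = 1/(60 + 2700) = 1/2760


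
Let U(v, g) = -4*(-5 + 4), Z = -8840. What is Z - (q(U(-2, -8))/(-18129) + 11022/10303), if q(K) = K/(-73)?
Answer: -120549448446226/13635165351 ≈ -8841.1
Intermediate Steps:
U(v, g) = 4 (U(v, g) = -4*(-1) = 4)
q(K) = -K/73 (q(K) = K*(-1/73) = -K/73)
Z - (q(U(-2, -8))/(-18129) + 11022/10303) = -8840 - (-1/73*4/(-18129) + 11022/10303) = -8840 - (-4/73*(-1/18129) + 11022*(1/10303)) = -8840 - (4/1323417 + 11022/10303) = -8840 - 1*14586743386/13635165351 = -8840 - 14586743386/13635165351 = -120549448446226/13635165351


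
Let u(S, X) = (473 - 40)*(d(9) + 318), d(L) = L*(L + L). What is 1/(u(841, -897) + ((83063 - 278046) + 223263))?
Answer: 1/236120 ≈ 4.2351e-6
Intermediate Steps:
d(L) = 2*L**2 (d(L) = L*(2*L) = 2*L**2)
u(S, X) = 207840 (u(S, X) = (473 - 40)*(2*9**2 + 318) = 433*(2*81 + 318) = 433*(162 + 318) = 433*480 = 207840)
1/(u(841, -897) + ((83063 - 278046) + 223263)) = 1/(207840 + ((83063 - 278046) + 223263)) = 1/(207840 + (-194983 + 223263)) = 1/(207840 + 28280) = 1/236120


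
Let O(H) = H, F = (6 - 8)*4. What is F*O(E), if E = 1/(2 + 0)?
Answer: -4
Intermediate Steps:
F = -8 (F = -2*4 = -8)
E = 1/2 ≈ 0.50000
F*O(E) = -8*1/2 = -4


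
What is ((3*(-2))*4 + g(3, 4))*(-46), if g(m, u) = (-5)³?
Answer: 6854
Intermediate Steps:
g(m, u) = -125
((3*(-2))*4 + g(3, 4))*(-46) = ((3*(-2))*4 - 125)*(-46) = (-6*4 - 125)*(-46) = (-24 - 125)*(-46) = -149*(-46) = 6854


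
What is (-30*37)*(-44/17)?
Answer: 48840/17 ≈ 2872.9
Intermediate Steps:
(-30*37)*(-44/17) = -(-48840)/17 = -1110*(-44/17) = 48840/17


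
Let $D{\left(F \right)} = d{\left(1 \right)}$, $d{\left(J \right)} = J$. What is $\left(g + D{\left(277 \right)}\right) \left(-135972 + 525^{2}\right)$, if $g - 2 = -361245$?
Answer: $-50448529026$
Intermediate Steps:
$g = -361243$ ($g = 2 - 361245 = -361243$)
$D{\left(F \right)} = 1$
$\left(g + D{\left(277 \right)}\right) \left(-135972 + 525^{2}\right) = \left(-361243 + 1\right) \left(-135972 + 525^{2}\right) = - 361242 \left(-135972 + 275625\right) = \left(-361242\right) 139653 = -50448529026$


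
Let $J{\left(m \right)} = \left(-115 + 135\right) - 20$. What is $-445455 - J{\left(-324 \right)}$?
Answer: $-445455$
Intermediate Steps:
$J{\left(m \right)} = 0$ ($J{\left(m \right)} = 20 - 20 = 0$)
$-445455 - J{\left(-324 \right)} = -445455 - 0 = -445455 + 0 = -445455$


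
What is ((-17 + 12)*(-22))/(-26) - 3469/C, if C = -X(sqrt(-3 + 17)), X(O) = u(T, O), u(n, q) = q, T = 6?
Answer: -55/13 + 3469*sqrt(14)/14 ≈ 922.90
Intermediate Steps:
X(O) = O
C = -sqrt(14) (C = -sqrt(-3 + 17) = -sqrt(14) ≈ -3.7417)
((-17 + 12)*(-22))/(-26) - 3469/C = ((-17 + 12)*(-22))/(-26) - 3469*(-sqrt(14)/14) = -5*(-22)*(-1/26) - (-3469)*sqrt(14)/14 = 110*(-1/26) + 3469*sqrt(14)/14 = -55/13 + 3469*sqrt(14)/14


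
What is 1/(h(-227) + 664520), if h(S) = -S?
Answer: 1/664747 ≈ 1.5043e-6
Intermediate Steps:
1/(h(-227) + 664520) = 1/(-1*(-227) + 664520) = 1/(227 + 664520) = 1/664747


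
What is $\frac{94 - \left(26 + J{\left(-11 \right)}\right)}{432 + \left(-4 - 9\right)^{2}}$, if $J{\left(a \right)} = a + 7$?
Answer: $\frac{72}{601} \approx 0.1198$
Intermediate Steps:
$J{\left(a \right)} = 7 + a$
$\frac{94 - \left(26 + J{\left(-11 \right)}\right)}{432 + \left(-4 - 9\right)^{2}} = \frac{94 - 22}{432 + \left(-4 - 9\right)^{2}} = \frac{94 - 22}{432 + \left(-13\right)^{2}} = \frac{94 + \left(-26 + 4\right)}{432 + 169} = \frac{94 - 22}{601} = 72 \cdot \frac{1}{601} = \frac{72}{601}$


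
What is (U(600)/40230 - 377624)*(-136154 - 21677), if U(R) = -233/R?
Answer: 1438643471841846623/24138000 ≈ 5.9601e+10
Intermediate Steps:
(U(600)/40230 - 377624)*(-136154 - 21677) = (-233/600/40230 - 377624)*(-136154 - 21677) = (-233*1/600*(1/40230) - 377624)*(-157831) = (-233/600*1/40230 - 377624)*(-157831) = (-233/24138000 - 377624)*(-157831) = -9115088112233/24138000*(-157831) = 1438643471841846623/24138000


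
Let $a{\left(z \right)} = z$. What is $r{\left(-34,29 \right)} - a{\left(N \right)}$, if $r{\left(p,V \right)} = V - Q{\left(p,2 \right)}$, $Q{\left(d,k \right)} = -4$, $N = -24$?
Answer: $57$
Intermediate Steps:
$r{\left(p,V \right)} = 4 + V$ ($r{\left(p,V \right)} = V - -4 = V + 4 = 4 + V$)
$r{\left(-34,29 \right)} - a{\left(N \right)} = \left(4 + 29\right) - -24 = 33 + 24 = 57$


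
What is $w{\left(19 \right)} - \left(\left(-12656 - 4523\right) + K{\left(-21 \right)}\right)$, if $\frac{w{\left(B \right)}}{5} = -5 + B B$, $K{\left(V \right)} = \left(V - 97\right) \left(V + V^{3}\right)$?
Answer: $-1076317$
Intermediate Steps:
$K{\left(V \right)} = \left(-97 + V\right) \left(V + V^{3}\right)$
$w{\left(B \right)} = -25 + 5 B^{2}$ ($w{\left(B \right)} = 5 \left(-5 + B B\right) = 5 \left(-5 + B^{2}\right) = -25 + 5 B^{2}$)
$w{\left(19 \right)} - \left(\left(-12656 - 4523\right) + K{\left(-21 \right)}\right) = \left(-25 + 5 \cdot 19^{2}\right) - \left(\left(-12656 - 4523\right) - 21 \left(-97 - 21 + \left(-21\right)^{3} - 97 \left(-21\right)^{2}\right)\right) = \left(-25 + 5 \cdot 361\right) - \left(-17179 - 21 \left(-97 - 21 - 9261 - 42777\right)\right) = \left(-25 + 1805\right) - \left(-17179 - 21 \left(-97 - 21 - 9261 - 42777\right)\right) = 1780 - \left(-17179 - -1095276\right) = 1780 - \left(-17179 + 1095276\right) = 1780 - 1078097 = -1076317$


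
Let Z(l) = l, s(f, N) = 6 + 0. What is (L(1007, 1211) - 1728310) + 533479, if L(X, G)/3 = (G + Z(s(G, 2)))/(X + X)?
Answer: -2406385983/2014 ≈ -1.1948e+6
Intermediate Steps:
s(f, N) = 6
L(X, G) = 3*(6 + G)/(2*X) (L(X, G) = 3*((G + 6)/(X + X)) = 3*((6 + G)/((2*X))) = 3*((6 + G)*(1/(2*X))) = 3*((6 + G)/(2*X)) = 3*(6 + G)/(2*X))
(L(1007, 1211) - 1728310) + 533479 = ((3/2)*(6 + 1211)/1007 - 1728310) + 533479 = ((3/2)*(1/1007)*1217 - 1728310) + 533479 = (3651/2014 - 1728310) + 533479 = -3480812689/2014 + 533479 = -2406385983/2014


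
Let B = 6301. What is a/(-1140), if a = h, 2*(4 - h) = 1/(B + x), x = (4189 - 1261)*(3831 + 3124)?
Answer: -162964327/46444833480 ≈ -0.0035088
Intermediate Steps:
x = 20364240 (x = 2928*6955 = 20364240)
h = 162964327/40741082 (h = 4 - 1/(2*(6301 + 20364240)) = 4 - 1/2/20370541 = 4 - 1/2*1/20370541 = 4 - 1/40741082 = 162964327/40741082 ≈ 4.0000)
a = 162964327/40741082 ≈ 4.0000
a/(-1140) = (162964327/40741082)/(-1140) = (162964327/40741082)*(-1/1140) = -162964327/46444833480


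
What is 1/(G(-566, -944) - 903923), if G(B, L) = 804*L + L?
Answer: -1/1663843 ≈ -6.0102e-7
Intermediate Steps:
G(B, L) = 805*L
1/(G(-566, -944) - 903923) = 1/(805*(-944) - 903923) = 1/(-759920 - 903923) = 1/(-1663843) = -1/1663843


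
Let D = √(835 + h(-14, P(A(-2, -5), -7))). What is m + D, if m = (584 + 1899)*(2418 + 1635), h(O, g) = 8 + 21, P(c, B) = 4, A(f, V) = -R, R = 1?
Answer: 10063599 + 12*√6 ≈ 1.0064e+7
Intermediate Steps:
A(f, V) = -1 (A(f, V) = -1*1 = -1)
h(O, g) = 29
D = 12*√6 (D = √(835 + 29) = √864 = 12*√6 ≈ 29.394)
m = 10063599 (m = 2483*4053 = 10063599)
m + D = 10063599 + 12*√6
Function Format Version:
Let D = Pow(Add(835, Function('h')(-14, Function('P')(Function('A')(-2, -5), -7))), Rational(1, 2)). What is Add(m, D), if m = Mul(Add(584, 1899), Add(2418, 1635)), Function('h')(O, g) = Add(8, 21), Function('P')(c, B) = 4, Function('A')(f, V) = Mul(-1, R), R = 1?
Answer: Add(10063599, Mul(12, Pow(6, Rational(1, 2)))) ≈ 1.0064e+7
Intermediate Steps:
Function('A')(f, V) = -1 (Function('A')(f, V) = Mul(-1, 1) = -1)
Function('h')(O, g) = 29
D = Mul(12, Pow(6, Rational(1, 2))) (D = Pow(Add(835, 29), Rational(1, 2)) = Pow(864, Rational(1, 2)) = Mul(12, Pow(6, Rational(1, 2))) ≈ 29.394)
m = 10063599 (m = Mul(2483, 4053) = 10063599)
Add(m, D) = Add(10063599, Mul(12, Pow(6, Rational(1, 2))))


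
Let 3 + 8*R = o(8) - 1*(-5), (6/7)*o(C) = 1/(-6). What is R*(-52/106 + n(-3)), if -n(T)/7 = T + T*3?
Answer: 143845/7632 ≈ 18.848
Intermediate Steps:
o(C) = -7/36 (o(C) = (7/6)/(-6) = (7/6)*(-⅙) = -7/36)
n(T) = -28*T (n(T) = -7*(T + T*3) = -7*(T + 3*T) = -28*T)
R = 65/288 (R = -3/8 + (-7/36 - 1*(-5))/8 = -3/8 + (-7/36 + 5)/8 = -3/8 + (⅛)*(173/36) = -3/8 + 173/288 = 65/288 ≈ 0.22569)
R*(-52/106 + n(-3)) = 65*(-52/106 - 28*(-3))/288 = 65*(-52*1/106 + 84)/288 = 65*(-26/53 + 84)/288 = (65/288)*(4426/53) = 143845/7632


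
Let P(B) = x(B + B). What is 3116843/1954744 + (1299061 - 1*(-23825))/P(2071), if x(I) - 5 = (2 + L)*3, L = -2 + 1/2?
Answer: 5171847461327/25411672 ≈ 2.0352e+5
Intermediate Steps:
L = -3/2 (L = -2 + ½ = -3/2 ≈ -1.5000)
x(I) = 13/2 (x(I) = 5 + (2 - 3/2)*3 = 5 + (½)*3 = 5 + 3/2 = 13/2)
P(B) = 13/2
3116843/1954744 + (1299061 - 1*(-23825))/P(2071) = 3116843/1954744 + (1299061 - 1*(-23825))/(13/2) = 3116843*(1/1954744) + (1299061 + 23825)*(2/13) = 3116843/1954744 + 1322886*(2/13) = 3116843/1954744 + 2645772/13 = 5171847461327/25411672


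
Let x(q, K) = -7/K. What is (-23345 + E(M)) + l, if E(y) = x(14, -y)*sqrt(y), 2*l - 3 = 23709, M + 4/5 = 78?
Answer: -11489 + 7*sqrt(1930)/386 ≈ -11488.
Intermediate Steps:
M = 386/5 (M = -4/5 + 78 = 386/5 ≈ 77.200)
l = 11856 (l = 3/2 + (1/2)*23709 = 3/2 + 23709/2 = 11856)
E(y) = 7/sqrt(y) (E(y) = (-7*(-1/y))*sqrt(y) = (-(-7)/y)*sqrt(y) = (7/y)*sqrt(y) = 7/sqrt(y))
(-23345 + E(M)) + l = (-23345 + 7/sqrt(386/5)) + 11856 = (-23345 + 7*(sqrt(1930)/386)) + 11856 = (-23345 + 7*sqrt(1930)/386) + 11856 = -11489 + 7*sqrt(1930)/386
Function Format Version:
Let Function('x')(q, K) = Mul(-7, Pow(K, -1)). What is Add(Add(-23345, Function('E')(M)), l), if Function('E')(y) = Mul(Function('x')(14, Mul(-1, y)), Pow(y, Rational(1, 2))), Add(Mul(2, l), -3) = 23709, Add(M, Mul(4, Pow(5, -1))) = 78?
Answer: Add(-11489, Mul(Rational(7, 386), Pow(1930, Rational(1, 2)))) ≈ -11488.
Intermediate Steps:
M = Rational(386, 5) (M = Add(Rational(-4, 5), 78) = Rational(386, 5) ≈ 77.200)
l = 11856 (l = Add(Rational(3, 2), Mul(Rational(1, 2), 23709)) = Add(Rational(3, 2), Rational(23709, 2)) = 11856)
Function('E')(y) = Mul(7, Pow(y, Rational(-1, 2))) (Function('E')(y) = Mul(Mul(-7, Pow(Mul(-1, y), -1)), Pow(y, Rational(1, 2))) = Mul(Mul(-7, Mul(-1, Pow(y, -1))), Pow(y, Rational(1, 2))) = Mul(Mul(7, Pow(y, -1)), Pow(y, Rational(1, 2))) = Mul(7, Pow(y, Rational(-1, 2))))
Add(Add(-23345, Function('E')(M)), l) = Add(Add(-23345, Mul(7, Pow(Rational(386, 5), Rational(-1, 2)))), 11856) = Add(Add(-23345, Mul(7, Mul(Rational(1, 386), Pow(1930, Rational(1, 2))))), 11856) = Add(Add(-23345, Mul(Rational(7, 386), Pow(1930, Rational(1, 2)))), 11856) = Add(-11489, Mul(Rational(7, 386), Pow(1930, Rational(1, 2))))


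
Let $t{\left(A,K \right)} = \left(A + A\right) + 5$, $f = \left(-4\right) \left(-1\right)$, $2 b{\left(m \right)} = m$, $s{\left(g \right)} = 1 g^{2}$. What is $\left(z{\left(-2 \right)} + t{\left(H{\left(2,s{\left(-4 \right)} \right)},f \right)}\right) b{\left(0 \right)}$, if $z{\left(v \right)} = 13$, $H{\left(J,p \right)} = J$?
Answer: $0$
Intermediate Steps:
$s{\left(g \right)} = g^{2}$
$b{\left(m \right)} = \frac{m}{2}$
$f = 4$
$t{\left(A,K \right)} = 5 + 2 A$ ($t{\left(A,K \right)} = 2 A + 5 = 5 + 2 A$)
$\left(z{\left(-2 \right)} + t{\left(H{\left(2,s{\left(-4 \right)} \right)},f \right)}\right) b{\left(0 \right)} = \left(13 + \left(5 + 2 \cdot 2\right)\right) \frac{1}{2} \cdot 0 = \left(13 + \left(5 + 4\right)\right) 0 = \left(13 + 9\right) 0 = 22 \cdot 0 = 0$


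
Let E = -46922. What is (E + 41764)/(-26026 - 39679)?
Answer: 5158/65705 ≈ 0.078502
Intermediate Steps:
(E + 41764)/(-26026 - 39679) = (-46922 + 41764)/(-26026 - 39679) = -5158/(-65705) = -5158*(-1/65705) = 5158/65705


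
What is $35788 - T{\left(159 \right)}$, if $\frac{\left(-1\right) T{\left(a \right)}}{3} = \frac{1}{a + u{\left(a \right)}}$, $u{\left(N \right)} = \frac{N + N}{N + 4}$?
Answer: $\frac{312966223}{8745} \approx 35788.0$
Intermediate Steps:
$u{\left(N \right)} = \frac{2 N}{4 + N}$
$T{\left(a \right)} = - \frac{3}{a + \frac{2 a}{4 + a}}$
$35788 - T{\left(159 \right)} = 35788 - \frac{3 \left(-4 - 159\right)}{159 \left(6 + 159\right)} = 35788 - 3 \cdot \frac{1}{159} \cdot \frac{1}{165} \left(-4 - 159\right) = 35788 - 3 \cdot \frac{1}{159} \cdot \frac{1}{165} \left(-163\right) = 35788 - - \frac{163}{8745} = 35788 + \frac{163}{8745} = \frac{312966223}{8745}$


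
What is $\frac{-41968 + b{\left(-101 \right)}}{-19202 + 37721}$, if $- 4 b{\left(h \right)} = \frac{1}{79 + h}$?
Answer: $- \frac{1231061}{543224} \approx -2.2662$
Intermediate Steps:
$b{\left(h \right)} = - \frac{1}{4 \left(79 + h\right)}$
$\frac{-41968 + b{\left(-101 \right)}}{-19202 + 37721} = \frac{-41968 - \frac{1}{316 + 4 \left(-101\right)}}{-19202 + 37721} = \frac{-41968 - \frac{1}{316 - 404}}{18519} = \left(-41968 - \frac{1}{-88}\right) \frac{1}{18519} = \left(-41968 - - \frac{1}{88}\right) \frac{1}{18519} = \left(-41968 + \frac{1}{88}\right) \frac{1}{18519} = \left(- \frac{3693183}{88}\right) \frac{1}{18519} = - \frac{1231061}{543224}$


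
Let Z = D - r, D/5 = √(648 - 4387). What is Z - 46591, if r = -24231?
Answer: -22360 + 5*I*√3739 ≈ -22360.0 + 305.74*I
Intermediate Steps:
D = 5*I*√3739 (D = 5*√(648 - 4387) = 5*√(-3739) = 5*(I*√3739) = 5*I*√3739 ≈ 305.74*I)
Z = 24231 + 5*I*√3739 (Z = 5*I*√3739 - 1*(-24231) = 5*I*√3739 + 24231 = 24231 + 5*I*√3739 ≈ 24231.0 + 305.74*I)
Z - 46591 = (24231 + 5*I*√3739) - 46591 = -22360 + 5*I*√3739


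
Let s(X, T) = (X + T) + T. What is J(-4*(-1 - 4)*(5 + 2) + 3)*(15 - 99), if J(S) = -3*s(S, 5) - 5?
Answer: 38976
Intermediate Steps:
s(X, T) = X + 2*T (s(X, T) = (T + X) + T = X + 2*T)
J(S) = -35 - 3*S (J(S) = -3*(S + 2*5) - 5 = -3*(S + 10) - 5 = -3*(10 + S) - 5 = (-30 - 3*S) - 5 = -35 - 3*S)
J(-4*(-1 - 4)*(5 + 2) + 3)*(15 - 99) = (-35 - 3*(-4*(-1 - 4)*(5 + 2) + 3))*(15 - 99) = (-35 - 3*(-(-20)*7 + 3))*(-84) = (-35 - 3*(-4*(-35) + 3))*(-84) = (-35 - 3*(140 + 3))*(-84) = (-35 - 3*143)*(-84) = (-35 - 429)*(-84) = -464*(-84) = 38976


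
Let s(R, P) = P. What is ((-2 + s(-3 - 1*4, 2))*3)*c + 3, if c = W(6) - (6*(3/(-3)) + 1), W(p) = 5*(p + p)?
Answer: 3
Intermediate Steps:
W(p) = 10*p (W(p) = 5*(2*p) = 10*p)
c = 65 (c = 10*6 - (6*(3/(-3)) + 1) = 60 - (6*(3*(-1/3)) + 1) = 60 - (6*(-1) + 1) = 60 - (-6 + 1) = 60 - 1*(-5) = 60 + 5 = 65)
((-2 + s(-3 - 1*4, 2))*3)*c + 3 = ((-2 + 2)*3)*65 + 3 = (0*3)*65 + 3 = 0*65 + 3 = 0 + 3 = 3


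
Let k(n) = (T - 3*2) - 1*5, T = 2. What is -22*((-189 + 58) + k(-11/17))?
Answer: 3080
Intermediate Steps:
k(n) = -9 (k(n) = (2 - 3*2) - 1*5 = (2 - 6) - 5 = -4 - 5 = -9)
-22*((-189 + 58) + k(-11/17)) = -22*((-189 + 58) - 9) = -22*(-131 - 9) = -22*(-140) = 3080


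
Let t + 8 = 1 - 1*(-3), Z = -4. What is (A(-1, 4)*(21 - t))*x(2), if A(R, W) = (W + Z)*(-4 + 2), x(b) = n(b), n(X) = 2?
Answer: 0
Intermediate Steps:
x(b) = 2
t = -4 (t = -8 + (1 - 1*(-3)) = -8 + (1 + 3) = -8 + 4 = -4)
A(R, W) = 8 - 2*W (A(R, W) = (W - 4)*(-4 + 2) = (-4 + W)*(-2) = 8 - 2*W)
(A(-1, 4)*(21 - t))*x(2) = ((8 - 2*4)*(21 - 1*(-4)))*2 = ((8 - 8)*(21 + 4))*2 = (0*25)*2 = 0*2 = 0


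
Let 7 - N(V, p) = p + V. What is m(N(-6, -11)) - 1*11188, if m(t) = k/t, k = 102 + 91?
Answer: -268319/24 ≈ -11180.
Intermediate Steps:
N(V, p) = 7 - V - p (N(V, p) = 7 - (p + V) = 7 - (V + p) = 7 + (-V - p) = 7 - V - p)
k = 193
m(t) = 193/t
m(N(-6, -11)) - 1*11188 = 193/(7 - 1*(-6) - 1*(-11)) - 1*11188 = 193/(7 + 6 + 11) - 11188 = 193/24 - 11188 = -268319/24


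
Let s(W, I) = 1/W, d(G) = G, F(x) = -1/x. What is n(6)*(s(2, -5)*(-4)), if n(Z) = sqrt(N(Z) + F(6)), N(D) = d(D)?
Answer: -sqrt(210)/3 ≈ -4.8305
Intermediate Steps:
N(D) = D
n(Z) = sqrt(-1/6 + Z) (n(Z) = sqrt(Z - 1/6) = sqrt(-1/6 + Z))
n(6)*(s(2, -5)*(-4)) = (sqrt(-6 + 36*6)/6)*(-4/2) = (sqrt(-6 + 216)/6)*((1/2)*(-4)) = (sqrt(210)/6)*(-2) = -sqrt(210)/3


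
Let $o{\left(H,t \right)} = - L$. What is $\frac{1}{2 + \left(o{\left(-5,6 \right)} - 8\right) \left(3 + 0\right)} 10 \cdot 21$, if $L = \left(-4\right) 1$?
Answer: $-21$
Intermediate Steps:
$L = -4$
$o{\left(H,t \right)} = 4$ ($o{\left(H,t \right)} = \left(-1\right) \left(-4\right) = 4$)
$\frac{1}{2 + \left(o{\left(-5,6 \right)} - 8\right) \left(3 + 0\right)} 10 \cdot 21 = \frac{1}{2 + \left(4 - 8\right) \left(3 + 0\right)} 10 \cdot 21 = \frac{1}{2 - 12} \cdot 10 \cdot 21 = \frac{1}{-10} \cdot 10 \cdot 21 = \left(- \frac{1}{10}\right) 10 \cdot 21 = \left(-1\right) 21 = -21$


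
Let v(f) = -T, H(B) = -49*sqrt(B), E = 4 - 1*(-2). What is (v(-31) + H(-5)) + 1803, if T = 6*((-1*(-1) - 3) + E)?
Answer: 1779 - 49*I*sqrt(5) ≈ 1779.0 - 109.57*I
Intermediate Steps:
E = 6 (E = 4 + 2 = 6)
T = 24 (T = 6*((-1*(-1) - 3) + 6) = 6*((1 - 3) + 6) = 6*(-2 + 6) = 6*4 = 24)
v(f) = -24 (v(f) = -1*24 = -24)
(v(-31) + H(-5)) + 1803 = (-24 - 49*I*sqrt(5)) + 1803 = 1779 - 49*I*sqrt(5)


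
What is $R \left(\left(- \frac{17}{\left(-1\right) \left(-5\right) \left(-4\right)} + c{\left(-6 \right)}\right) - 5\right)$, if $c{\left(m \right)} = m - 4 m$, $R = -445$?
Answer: $- \frac{24653}{4} \approx -6163.3$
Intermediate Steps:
$c{\left(m \right)} = - 3 m$
$R \left(\left(- \frac{17}{\left(-1\right) \left(-5\right) \left(-4\right)} + c{\left(-6 \right)}\right) - 5\right) = - 445 \left(\left(- \frac{17}{\left(-1\right) \left(-5\right) \left(-4\right)} - -18\right) - 5\right) = - 445 \left(\left(- \frac{17}{5 \left(-4\right)} + 18\right) - 5\right) = - 445 \left(\left(- \frac{17}{-20} + 18\right) - 5\right) = - 445 \left(\left(\left(-17\right) \left(- \frac{1}{20}\right) + 18\right) - 5\right) = - 445 \left(\left(\frac{17}{20} + 18\right) - 5\right) = - 445 \left(\frac{377}{20} - 5\right) = \left(-445\right) \frac{277}{20} = - \frac{24653}{4}$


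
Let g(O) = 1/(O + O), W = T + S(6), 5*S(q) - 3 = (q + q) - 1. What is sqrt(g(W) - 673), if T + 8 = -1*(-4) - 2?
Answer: I*sqrt(43082)/8 ≈ 25.945*I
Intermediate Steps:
T = -6 (T = -8 + (-1*(-4) - 2) = -8 + (4 - 2) = -8 + 2 = -6)
S(q) = 2/5 + 2*q/5 (S(q) = 3/5 + ((q + q) - 1)/5 = 3/5 + (2*q - 1)/5 = 3/5 + (-1 + 2*q)/5 = 3/5 + (-1/5 + 2*q/5) = 2/5 + 2*q/5)
W = -16/5 (W = -6 + (2/5 + (2/5)*6) = -6 + (2/5 + 12/5) = -6 + 14/5 = -16/5 ≈ -3.2000)
g(O) = 1/(2*O)
sqrt(g(W) - 673) = sqrt(1/(2*(-16/5)) - 673) = sqrt((1/2)*(-5/16) - 673) = sqrt(-5/32 - 673) = sqrt(-21541/32) = I*sqrt(43082)/8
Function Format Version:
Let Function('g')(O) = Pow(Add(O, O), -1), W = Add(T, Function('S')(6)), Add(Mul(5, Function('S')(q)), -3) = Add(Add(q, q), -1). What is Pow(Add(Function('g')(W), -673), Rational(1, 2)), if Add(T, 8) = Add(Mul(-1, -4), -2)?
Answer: Mul(Rational(1, 8), I, Pow(43082, Rational(1, 2))) ≈ Mul(25.945, I)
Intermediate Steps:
T = -6 (T = Add(-8, Add(Mul(-1, -4), -2)) = Add(-8, Add(4, -2)) = Add(-8, 2) = -6)
Function('S')(q) = Add(Rational(2, 5), Mul(Rational(2, 5), q)) (Function('S')(q) = Add(Rational(3, 5), Mul(Rational(1, 5), Add(Add(q, q), -1))) = Add(Rational(3, 5), Mul(Rational(1, 5), Add(Mul(2, q), -1))) = Add(Rational(3, 5), Mul(Rational(1, 5), Add(-1, Mul(2, q)))) = Add(Rational(3, 5), Add(Rational(-1, 5), Mul(Rational(2, 5), q))) = Add(Rational(2, 5), Mul(Rational(2, 5), q)))
W = Rational(-16, 5) (W = Add(-6, Add(Rational(2, 5), Mul(Rational(2, 5), 6))) = Add(-6, Add(Rational(2, 5), Rational(12, 5))) = Add(-6, Rational(14, 5)) = Rational(-16, 5) ≈ -3.2000)
Function('g')(O) = Mul(Rational(1, 2), Pow(O, -1)) (Function('g')(O) = Pow(Mul(2, O), -1) = Mul(Rational(1, 2), Pow(O, -1)))
Pow(Add(Function('g')(W), -673), Rational(1, 2)) = Pow(Add(Mul(Rational(1, 2), Pow(Rational(-16, 5), -1)), -673), Rational(1, 2)) = Pow(Add(Mul(Rational(1, 2), Rational(-5, 16)), -673), Rational(1, 2)) = Pow(Add(Rational(-5, 32), -673), Rational(1, 2)) = Pow(Rational(-21541, 32), Rational(1, 2)) = Mul(Rational(1, 8), I, Pow(43082, Rational(1, 2)))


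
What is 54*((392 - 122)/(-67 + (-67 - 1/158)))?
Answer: -2303640/21173 ≈ -108.80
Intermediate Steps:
54*((392 - 122)/(-67 + (-67 - 1/158))) = 54*(270/(-67 + (-67 - 1*1/158))) = 54*(270/(-67 + (-67 - 1/158))) = 54*(270/(-67 - 10587/158)) = 54*(270/(-21173/158)) = 54*(270*(-158/21173)) = 54*(-42660/21173) = -2303640/21173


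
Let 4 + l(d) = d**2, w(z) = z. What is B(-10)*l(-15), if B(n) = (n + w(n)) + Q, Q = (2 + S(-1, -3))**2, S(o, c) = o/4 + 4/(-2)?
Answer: -70499/16 ≈ -4406.2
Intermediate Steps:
S(o, c) = -2 + o/4 (S(o, c) = o*(1/4) + 4*(-1/2) = o/4 - 2 = -2 + o/4)
Q = 1/16 (Q = (2 + (-2 + (1/4)*(-1)))**2 = (2 + (-2 - 1/4))**2 = (2 - 9/4)**2 = (-1/4)**2 = 1/16 ≈ 0.062500)
B(n) = 1/16 + 2*n (B(n) = (n + n) + 1/16 = 2*n + 1/16 = 1/16 + 2*n)
l(d) = -4 + d**2
B(-10)*l(-15) = (1/16 + 2*(-10))*(-4 + (-15)**2) = (1/16 - 20)*(-4 + 225) = -319/16*221 = -70499/16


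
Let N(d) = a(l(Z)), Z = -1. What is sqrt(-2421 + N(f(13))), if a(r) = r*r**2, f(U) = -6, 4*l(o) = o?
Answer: I*sqrt(154945)/8 ≈ 49.204*I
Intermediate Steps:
l(o) = o/4
a(r) = r**3
N(d) = -1/64 (N(d) = ((1/4)*(-1))**3 = (-1/4)**3 = -1/64)
sqrt(-2421 + N(f(13))) = sqrt(-2421 - 1/64) = sqrt(-154945/64) = I*sqrt(154945)/8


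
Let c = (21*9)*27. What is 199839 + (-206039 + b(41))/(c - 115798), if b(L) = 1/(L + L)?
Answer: 1813953499807/9076990 ≈ 1.9984e+5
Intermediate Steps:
c = 5103 (c = 189*27 = 5103)
b(L) = 1/(2*L)
199839 + (-206039 + b(41))/(c - 115798) = 199839 + (-206039 + (1/2)/41)/(5103 - 115798) = 199839 + (-206039 + (1/2)*(1/41))/(-110695) = 199839 + (-206039 + 1/82)*(-1/110695) = 199839 - 16895197/82*(-1/110695) = 199839 + 16895197/9076990 = 1813953499807/9076990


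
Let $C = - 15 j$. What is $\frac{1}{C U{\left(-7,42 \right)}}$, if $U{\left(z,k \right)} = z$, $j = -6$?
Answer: $- \frac{1}{630} \approx -0.0015873$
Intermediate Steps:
$C = 90$ ($C = \left(-15\right) \left(-6\right) = 90$)
$\frac{1}{C U{\left(-7,42 \right)}} = \frac{1}{90 \left(-7\right)} = \frac{1}{-630} = - \frac{1}{630}$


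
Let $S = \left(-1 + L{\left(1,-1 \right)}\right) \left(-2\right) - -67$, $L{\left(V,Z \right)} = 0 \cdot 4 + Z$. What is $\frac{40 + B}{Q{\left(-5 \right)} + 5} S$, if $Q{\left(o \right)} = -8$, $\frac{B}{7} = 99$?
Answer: $- \frac{52043}{3} \approx -17348.0$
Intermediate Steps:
$B = 693$ ($B = 7 \cdot 99 = 693$)
$L{\left(V,Z \right)} = Z$ ($L{\left(V,Z \right)} = 0 + Z = Z$)
$S = 71$ ($S = \left(-1 - 1\right) \left(-2\right) - -67 = \left(-2\right) \left(-2\right) + 67 = 4 + 67 = 71$)
$\frac{40 + B}{Q{\left(-5 \right)} + 5} S = \frac{40 + 693}{-8 + 5} \cdot 71 = \frac{733}{-3} \cdot 71 = 733 \left(- \frac{1}{3}\right) 71 = \left(- \frac{733}{3}\right) 71 = - \frac{52043}{3}$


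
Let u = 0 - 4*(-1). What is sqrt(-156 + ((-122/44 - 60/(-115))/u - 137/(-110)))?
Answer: I*sqrt(3976681830)/5060 ≈ 12.463*I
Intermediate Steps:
u = 4 (u = 0 + 4 = 4)
sqrt(-156 + ((-122/44 - 60/(-115))/u - 137/(-110))) = sqrt(-156 + ((-122/44 - 60/(-115))/4 - 137/(-110))) = sqrt(-156 + ((-122*1/44 - 60*(-1/115))*(1/4) - 137*(-1/110))) = sqrt(-156 + ((-61/22 + 12/23)*(1/4) + 137/110)) = sqrt(-156 + (-1139/506*1/4 + 137/110)) = sqrt(-156 + (-1139/2024 + 137/110)) = sqrt(-156 + 6909/10120) = sqrt(-1571811/10120) = I*sqrt(3976681830)/5060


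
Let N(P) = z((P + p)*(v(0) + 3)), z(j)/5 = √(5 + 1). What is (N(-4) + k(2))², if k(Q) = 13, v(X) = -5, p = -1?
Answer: 319 + 130*√6 ≈ 637.43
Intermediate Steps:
z(j) = 5*√6 (z(j) = 5*√(5 + 1) = 5*√6)
N(P) = 5*√6
(N(-4) + k(2))² = (5*√6 + 13)² = (13 + 5*√6)²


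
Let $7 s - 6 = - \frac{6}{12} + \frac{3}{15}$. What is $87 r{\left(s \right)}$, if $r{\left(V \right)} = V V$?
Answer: $\frac{282663}{4900} \approx 57.686$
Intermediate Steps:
$s = \frac{57}{70}$ ($s = \frac{6}{7} + \frac{- \frac{6}{12} + \frac{3}{15}}{7} = \frac{6}{7} + \frac{\left(-6\right) \frac{1}{12} + 3 \cdot \frac{1}{15}}{7} = \frac{6}{7} + \frac{- \frac{1}{2} + \frac{1}{5}}{7} = \frac{6}{7} + \frac{1}{7} \left(- \frac{3}{10}\right) = \frac{6}{7} - \frac{3}{70} = \frac{57}{70} \approx 0.81429$)
$r{\left(V \right)} = V^{2}$
$87 r{\left(s \right)} = 87 \left(\frac{57}{70}\right)^{2} = 87 \cdot \frac{3249}{4900} = \frac{282663}{4900}$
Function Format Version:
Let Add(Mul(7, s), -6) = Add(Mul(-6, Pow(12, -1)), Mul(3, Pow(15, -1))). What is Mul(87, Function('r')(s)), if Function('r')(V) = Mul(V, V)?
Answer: Rational(282663, 4900) ≈ 57.686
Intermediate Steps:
s = Rational(57, 70) (s = Add(Rational(6, 7), Mul(Rational(1, 7), Add(Mul(-6, Pow(12, -1)), Mul(3, Pow(15, -1))))) = Add(Rational(6, 7), Mul(Rational(1, 7), Add(Mul(-6, Rational(1, 12)), Mul(3, Rational(1, 15))))) = Add(Rational(6, 7), Mul(Rational(1, 7), Add(Rational(-1, 2), Rational(1, 5)))) = Add(Rational(6, 7), Mul(Rational(1, 7), Rational(-3, 10))) = Add(Rational(6, 7), Rational(-3, 70)) = Rational(57, 70) ≈ 0.81429)
Function('r')(V) = Pow(V, 2)
Mul(87, Function('r')(s)) = Mul(87, Pow(Rational(57, 70), 2)) = Mul(87, Rational(3249, 4900)) = Rational(282663, 4900)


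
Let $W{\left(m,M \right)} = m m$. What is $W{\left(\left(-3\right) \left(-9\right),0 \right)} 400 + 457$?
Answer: $292057$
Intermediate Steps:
$W{\left(m,M \right)} = m^{2}$
$W{\left(\left(-3\right) \left(-9\right),0 \right)} 400 + 457 = \left(\left(-3\right) \left(-9\right)\right)^{2} \cdot 400 + 457 = 27^{2} \cdot 400 + 457 = 729 \cdot 400 + 457 = 291600 + 457 = 292057$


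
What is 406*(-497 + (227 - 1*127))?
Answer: -161182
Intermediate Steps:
406*(-497 + (227 - 1*127)) = 406*(-497 + (227 - 127)) = 406*(-497 + 100) = 406*(-397) = -161182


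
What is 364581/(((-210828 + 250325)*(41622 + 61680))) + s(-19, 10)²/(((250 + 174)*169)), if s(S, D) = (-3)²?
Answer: 6603964125/5414166922216 ≈ 0.0012198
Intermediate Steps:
s(S, D) = 9
364581/(((-210828 + 250325)*(41622 + 61680))) + s(-19, 10)²/(((250 + 174)*169)) = 364581/(((-210828 + 250325)*(41622 + 61680))) + 9²/(((250 + 174)*169)) = 364581/((39497*103302)) + 81/((424*169)) = 364581/4080119094 + 81/71656 = 364581*(1/4080119094) + 81*(1/71656) = 13503/151115522 + 81/71656 = 6603964125/5414166922216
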